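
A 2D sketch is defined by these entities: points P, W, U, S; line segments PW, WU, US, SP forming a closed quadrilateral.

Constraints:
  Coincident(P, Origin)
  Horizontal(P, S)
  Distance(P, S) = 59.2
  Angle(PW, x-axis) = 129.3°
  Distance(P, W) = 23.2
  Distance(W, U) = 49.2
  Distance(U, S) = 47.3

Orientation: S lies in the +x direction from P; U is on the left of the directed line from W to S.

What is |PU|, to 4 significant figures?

48.33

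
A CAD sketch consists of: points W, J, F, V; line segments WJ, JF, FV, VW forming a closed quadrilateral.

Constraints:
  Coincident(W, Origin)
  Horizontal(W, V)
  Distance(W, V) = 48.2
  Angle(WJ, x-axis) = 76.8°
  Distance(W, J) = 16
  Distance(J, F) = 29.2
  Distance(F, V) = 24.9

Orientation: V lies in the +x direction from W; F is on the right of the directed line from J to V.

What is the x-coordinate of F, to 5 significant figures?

23.906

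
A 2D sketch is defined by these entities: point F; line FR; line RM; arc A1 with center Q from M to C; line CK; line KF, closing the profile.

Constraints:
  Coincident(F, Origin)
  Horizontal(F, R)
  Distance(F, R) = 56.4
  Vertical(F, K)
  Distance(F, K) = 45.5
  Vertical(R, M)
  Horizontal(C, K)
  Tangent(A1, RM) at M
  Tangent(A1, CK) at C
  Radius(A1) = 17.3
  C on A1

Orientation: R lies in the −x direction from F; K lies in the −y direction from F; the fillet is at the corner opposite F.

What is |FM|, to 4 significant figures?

63.06

F is at the origin; F and R share the same y with |FR| = 56.4 and R on the −x side, so R = (-56.40, 0.000). F and K share the same x with |FK| = 45.5 and K on the −y side, so K = (0.000, -45.50). The virtual corner opposite F is at (-56.40, -45.50). Since A1 is tangent to RM there, QM ⟂ RM and since A1 is tangent to CK there, QC ⟂ CK, with radius 17.3, so the center Q sits 17.3 in from both sides at Q = (-39.10, -28.20). That places the tangent points at M = (-56.40, -28.20) on RM and C = (-39.10, -45.50) on CK. Then |FM| = |M − F| = 63.06.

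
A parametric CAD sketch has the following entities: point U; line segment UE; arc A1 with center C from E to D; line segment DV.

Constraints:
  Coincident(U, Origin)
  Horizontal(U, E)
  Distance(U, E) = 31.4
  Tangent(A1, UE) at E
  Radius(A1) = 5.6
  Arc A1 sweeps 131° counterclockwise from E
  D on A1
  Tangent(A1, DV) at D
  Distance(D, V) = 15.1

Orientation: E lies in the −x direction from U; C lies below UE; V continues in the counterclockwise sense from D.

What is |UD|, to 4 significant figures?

36.81

U is at the origin; UE is horizontal with |UE| = 31.4 and E on the −x side, so E = (-31.40, 0.000). Since A1 is tangent to UE there, CE ⟂ UE, so C = E + (0, -5.6) = (-31.40, -5.600). On A1, E sits at bearing 90° from C; a 131° counterclockwise sweep puts D at bearing 221°, so D = C + 5.6·(cos 221°, sin 221°) = (-35.63, -9.274). Then |UD| = |D − U| = 36.81.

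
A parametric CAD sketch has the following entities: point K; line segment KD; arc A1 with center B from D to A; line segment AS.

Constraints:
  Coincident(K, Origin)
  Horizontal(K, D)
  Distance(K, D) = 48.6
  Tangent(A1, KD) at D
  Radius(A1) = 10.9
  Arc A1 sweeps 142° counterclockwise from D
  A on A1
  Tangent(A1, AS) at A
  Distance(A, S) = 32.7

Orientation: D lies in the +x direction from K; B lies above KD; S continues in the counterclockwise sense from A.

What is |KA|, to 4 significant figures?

58.64

K is at the origin; K and D share the same y with |KD| = 48.6 and D on the +x side, so D = (48.60, 0.000). A1 meets KD tangentially, so BD is at right angles to KD, so B = D + (0, 10.9) = (48.60, 10.90). On A1, D sits at bearing -90° from B; a 142° counterclockwise sweep puts A at bearing 52°, so A = B + 10.9·(cos 52°, sin 52°) = (55.31, 19.49). Then |KA| = |A − K| = 58.64.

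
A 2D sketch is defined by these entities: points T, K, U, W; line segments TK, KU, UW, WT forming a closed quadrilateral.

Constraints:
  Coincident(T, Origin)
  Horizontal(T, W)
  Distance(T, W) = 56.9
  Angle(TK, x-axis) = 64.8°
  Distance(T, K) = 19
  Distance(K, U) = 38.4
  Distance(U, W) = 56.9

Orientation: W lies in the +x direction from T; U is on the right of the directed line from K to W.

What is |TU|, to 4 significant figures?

21.37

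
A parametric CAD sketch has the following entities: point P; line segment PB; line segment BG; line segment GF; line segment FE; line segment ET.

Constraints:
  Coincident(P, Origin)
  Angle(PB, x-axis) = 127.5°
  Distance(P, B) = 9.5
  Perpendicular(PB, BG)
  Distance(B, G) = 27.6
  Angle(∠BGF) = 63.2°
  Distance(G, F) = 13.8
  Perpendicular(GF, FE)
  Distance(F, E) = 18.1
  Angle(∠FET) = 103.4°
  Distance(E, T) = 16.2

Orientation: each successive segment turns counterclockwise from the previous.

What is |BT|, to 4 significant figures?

14.67

The perpendicularity gives FE at right angles to GF, so FE runs at 64.30°; with |FE| = 18.1, E = (-7.396, 1.060). ∠FET = 103.4° gives ET at 140.9° from the x-axis; with |ET| = 16.2, T = (-19.97, 11.28). Then |BT| = |T − B| = 14.67.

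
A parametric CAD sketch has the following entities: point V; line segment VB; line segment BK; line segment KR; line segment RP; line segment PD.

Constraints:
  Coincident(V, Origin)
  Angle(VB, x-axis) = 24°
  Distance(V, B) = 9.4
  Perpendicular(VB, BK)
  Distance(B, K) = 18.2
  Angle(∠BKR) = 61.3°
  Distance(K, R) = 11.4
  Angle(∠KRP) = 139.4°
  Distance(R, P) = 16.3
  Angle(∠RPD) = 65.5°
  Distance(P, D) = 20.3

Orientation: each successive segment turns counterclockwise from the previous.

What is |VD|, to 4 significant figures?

13.94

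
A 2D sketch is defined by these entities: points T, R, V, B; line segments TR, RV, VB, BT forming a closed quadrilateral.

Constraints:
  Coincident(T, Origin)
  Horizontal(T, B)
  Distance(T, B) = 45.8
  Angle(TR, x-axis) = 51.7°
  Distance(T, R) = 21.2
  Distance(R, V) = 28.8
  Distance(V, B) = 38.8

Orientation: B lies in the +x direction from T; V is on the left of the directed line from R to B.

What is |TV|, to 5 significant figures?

49.906

T is at the origin; T and B share the same y with |TB| = 45.8 and B in +x, so B = (45.8, 0). TR runs at 51.7° with |TR| = 21.2, so R = (13.139, 16.637). V is determined by |RV| = 28.8 and |VB| = 38.8 together: it lies at the intersection of circle(R, 28.8) and circle(B, 38.8). With |RB| = 36.654, the foot of the radical line on RB is 9.1057 from R and the perpendicular offset is √(28.8² − 9.1057²) = 27.323. Taking the left-of-RB solution: V = (33.655, 36.850).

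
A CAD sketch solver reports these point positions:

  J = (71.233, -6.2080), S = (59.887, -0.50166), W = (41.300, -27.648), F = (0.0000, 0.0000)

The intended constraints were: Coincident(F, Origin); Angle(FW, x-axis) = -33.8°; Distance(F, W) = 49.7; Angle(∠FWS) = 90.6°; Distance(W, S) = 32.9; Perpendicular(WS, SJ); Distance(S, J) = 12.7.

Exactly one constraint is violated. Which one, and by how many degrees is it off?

Perpendicular(WS, SJ) — off by 7.70°.

F = (0.00, 0.00) ✓; FW at -33.80° ✓; |FW| = 49.70 ✓; ∠FWS = 90.60° ✓; |WS| = 32.90 ✓; ∠(WS, SJ) = 82.30° ✗; |SJ| = 12.70 ✓.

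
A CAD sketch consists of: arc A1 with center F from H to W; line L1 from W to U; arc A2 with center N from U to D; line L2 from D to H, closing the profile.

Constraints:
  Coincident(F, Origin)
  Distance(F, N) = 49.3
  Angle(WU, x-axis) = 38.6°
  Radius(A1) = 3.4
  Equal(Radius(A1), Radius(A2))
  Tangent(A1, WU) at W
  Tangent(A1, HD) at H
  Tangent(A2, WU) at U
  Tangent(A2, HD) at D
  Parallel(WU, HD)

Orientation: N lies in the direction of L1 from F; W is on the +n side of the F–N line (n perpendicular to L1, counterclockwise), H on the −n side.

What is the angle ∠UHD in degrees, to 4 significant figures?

7.853°

Tangency of A1 to both parallel lines with radius 3.4 puts W and H at F ± 3.4·n: W = (-2.121, 2.657), H = (2.121, -2.657). Equal radii place U and D the same way about N: U = N + 3.4·n = (36.41, 33.41), D = N − 3.4·n = (40.65, 28.10). Then cos ∠UHD = HU·HD / (|HU||HD|), giving 7.853°.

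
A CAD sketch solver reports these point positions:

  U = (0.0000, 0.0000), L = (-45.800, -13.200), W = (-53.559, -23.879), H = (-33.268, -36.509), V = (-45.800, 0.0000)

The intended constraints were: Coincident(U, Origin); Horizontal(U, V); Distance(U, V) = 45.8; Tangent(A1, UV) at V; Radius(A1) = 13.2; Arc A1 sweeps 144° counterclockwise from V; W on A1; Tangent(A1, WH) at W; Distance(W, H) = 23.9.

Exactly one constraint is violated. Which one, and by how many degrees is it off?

Tangent(A1, WH) at W — off by 4.10°.

U = (0.00, 0.00) ✓; U.y = 0.00, V.y = 0.00 ✓; |UV| = 45.80 ✓; ∠(LV, VU) = 90.00° ✓; |LV| = 13.20 ✓; bearing(L→W) − bearing(L→V) = 144.0° ✓; |LW| = 13.20 ✓; ∠(LW, WH) = 85.90° ✗; |WH| = 23.90 ✓.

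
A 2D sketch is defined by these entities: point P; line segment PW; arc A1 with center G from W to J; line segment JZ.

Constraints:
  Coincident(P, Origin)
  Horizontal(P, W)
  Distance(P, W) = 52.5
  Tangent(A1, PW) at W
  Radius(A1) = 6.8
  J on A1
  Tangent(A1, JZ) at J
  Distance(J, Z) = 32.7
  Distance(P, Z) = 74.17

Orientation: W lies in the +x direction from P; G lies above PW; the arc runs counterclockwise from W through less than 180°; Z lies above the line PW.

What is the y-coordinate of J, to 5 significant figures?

5.9161

Checks: |GJ| = 6.800 ✓; ∠(GJ, JZ) = 90.00° ✓; |JZ| = 32.70 ✓; |PZ| = 74.17 ✓.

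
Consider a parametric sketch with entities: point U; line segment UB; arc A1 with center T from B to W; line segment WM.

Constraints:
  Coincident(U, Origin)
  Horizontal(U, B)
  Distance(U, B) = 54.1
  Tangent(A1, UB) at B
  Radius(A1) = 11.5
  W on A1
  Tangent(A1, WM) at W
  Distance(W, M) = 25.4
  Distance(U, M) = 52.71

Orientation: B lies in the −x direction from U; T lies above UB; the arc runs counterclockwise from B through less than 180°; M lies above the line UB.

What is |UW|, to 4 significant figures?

43.85

Checks: |TW| = 11.50 ✓; ∠(TW, WM) = 90.00° ✓; |WM| = 25.40 ✓; |UM| = 52.71 ✓.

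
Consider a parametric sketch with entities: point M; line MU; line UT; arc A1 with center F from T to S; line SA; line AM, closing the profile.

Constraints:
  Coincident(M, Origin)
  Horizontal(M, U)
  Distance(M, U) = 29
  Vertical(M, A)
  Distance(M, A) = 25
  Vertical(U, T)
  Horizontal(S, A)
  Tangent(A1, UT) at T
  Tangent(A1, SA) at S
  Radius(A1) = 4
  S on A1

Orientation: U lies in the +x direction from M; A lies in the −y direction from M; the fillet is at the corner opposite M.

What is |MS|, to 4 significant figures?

35.36

The virtual corner opposite M is at (29.00, -25.00). Tangency of A1 to UT means the radius FT is perpendicular to UT and the tangent condition forces FS to be normal to SA, with radius 4.0, so the center F sits 4.0 in from both sides at F = (25.00, -21.00). That places the tangent points at T = (29.00, -21.00) on UT and S = (25.00, -25.00) on SA. Then |MS| = |S − M| = 35.36.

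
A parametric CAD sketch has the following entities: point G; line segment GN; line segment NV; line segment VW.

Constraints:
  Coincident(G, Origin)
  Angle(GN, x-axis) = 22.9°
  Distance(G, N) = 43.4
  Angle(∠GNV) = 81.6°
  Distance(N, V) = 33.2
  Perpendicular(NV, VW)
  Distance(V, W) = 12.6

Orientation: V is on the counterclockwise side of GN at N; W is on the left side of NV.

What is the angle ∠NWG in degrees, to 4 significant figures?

69.26°

G is at the origin; GN runs at 22.9° with length 43.4, so N = 43.4·(cos 22.9°, sin 22.9°) = (39.98, 16.89). ∠GNV = 81.6°, so NV runs at 22.9° + (180° − 81.6°) = 121.3° from the x-axis; with |NV| = 33.2, V = N + 33.2·(cos 121.3°, sin 121.3°) = (22.73, 45.26). The perpendicularity gives VW at right angles to NV; with |VW| = 12.6 on the left of NV, W = V + 12.6·(-0.8545, -0.5195) = (11.97, 38.71). Then cos ∠NWG = WN·WG / (|WN||WG|), giving 69.26°.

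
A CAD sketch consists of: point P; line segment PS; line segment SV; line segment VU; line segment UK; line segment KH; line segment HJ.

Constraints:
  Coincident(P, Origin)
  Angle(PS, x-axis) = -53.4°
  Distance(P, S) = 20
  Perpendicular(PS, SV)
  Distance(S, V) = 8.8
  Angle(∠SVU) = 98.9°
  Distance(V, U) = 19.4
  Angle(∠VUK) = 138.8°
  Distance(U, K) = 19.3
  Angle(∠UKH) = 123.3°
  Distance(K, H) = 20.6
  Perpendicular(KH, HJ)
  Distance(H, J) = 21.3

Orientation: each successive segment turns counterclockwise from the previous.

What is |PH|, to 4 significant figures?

24.82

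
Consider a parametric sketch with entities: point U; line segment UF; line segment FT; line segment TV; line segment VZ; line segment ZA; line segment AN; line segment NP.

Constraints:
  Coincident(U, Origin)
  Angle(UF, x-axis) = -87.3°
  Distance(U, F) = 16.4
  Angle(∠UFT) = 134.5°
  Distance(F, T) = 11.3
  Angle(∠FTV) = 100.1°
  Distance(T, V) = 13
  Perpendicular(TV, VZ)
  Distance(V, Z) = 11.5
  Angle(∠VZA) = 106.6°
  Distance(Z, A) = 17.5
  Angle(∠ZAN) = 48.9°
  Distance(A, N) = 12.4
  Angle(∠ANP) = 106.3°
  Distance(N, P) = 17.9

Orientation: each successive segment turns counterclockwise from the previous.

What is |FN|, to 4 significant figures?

6.794

U is at the origin; UF runs at -87.3° with length 16.4, so F = (0.7725, -16.38). ∠UFT = 134.5° gives FT at -41.80° from the x-axis; with |FT| = 11.3, T = (9.196, -23.91). ∠FTV = 100.1° gives TV at 38.10° from the x-axis; with |TV| = 13.0, V = (19.43, -15.89). The perpendicularity gives VZ at right angles to TV, so VZ runs at 128.1°; with |VZ| = 11.5, Z = (12.33, -6.842). ∠VZA = 106.6° gives ZA at -158.5° from the x-axis; with |ZA| = 17.5, A = (-3.952, -13.26). ∠ZAN = 48.9° gives AN at -27.40° from the x-axis; with |AN| = 12.4, N = (7.057, -18.96). Then |FN| = |N − F| = 6.794.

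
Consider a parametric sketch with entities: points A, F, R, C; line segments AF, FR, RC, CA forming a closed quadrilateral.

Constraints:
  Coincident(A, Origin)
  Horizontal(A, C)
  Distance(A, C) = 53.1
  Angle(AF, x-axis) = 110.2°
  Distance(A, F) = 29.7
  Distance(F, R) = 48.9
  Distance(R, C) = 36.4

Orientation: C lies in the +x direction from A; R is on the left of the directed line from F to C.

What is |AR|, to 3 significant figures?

50.8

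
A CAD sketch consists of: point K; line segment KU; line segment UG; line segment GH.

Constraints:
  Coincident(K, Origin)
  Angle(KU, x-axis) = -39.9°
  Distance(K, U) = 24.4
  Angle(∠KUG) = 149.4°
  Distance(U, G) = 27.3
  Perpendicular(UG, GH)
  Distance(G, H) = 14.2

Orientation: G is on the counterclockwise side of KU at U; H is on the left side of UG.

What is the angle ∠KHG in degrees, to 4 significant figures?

87.89°

K is at the origin; KU runs at -39.9° with length 24.4, so U = 24.4·(cos -39.9°, sin -39.9°) = (18.72, -15.65). ∠KUG = 149.4°, so UG runs at -39.9° + (180° − 149.4°) = -9.300° from the x-axis; with |UG| = 27.3, G = U + 27.3·(cos -9.300°, sin -9.300°) = (45.66, -20.06). The perpendicularity gives GH at right angles to UG; with |GH| = 14.2 on the left of UG, H = G + 14.2·(0.1616, 0.9869) = (47.95, -6.050). Then cos ∠KHG = HK·HG / (|HK||HG|), giving 87.89°.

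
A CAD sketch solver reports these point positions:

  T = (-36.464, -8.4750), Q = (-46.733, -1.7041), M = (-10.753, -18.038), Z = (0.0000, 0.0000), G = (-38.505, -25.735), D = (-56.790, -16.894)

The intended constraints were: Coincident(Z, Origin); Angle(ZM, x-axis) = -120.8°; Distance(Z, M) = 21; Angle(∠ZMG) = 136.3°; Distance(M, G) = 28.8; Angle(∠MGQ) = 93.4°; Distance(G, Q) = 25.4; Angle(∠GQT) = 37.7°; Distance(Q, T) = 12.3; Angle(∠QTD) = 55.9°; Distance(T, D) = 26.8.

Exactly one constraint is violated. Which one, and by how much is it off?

Distance(T, D) = 26.8 — off by 4.80.

Z = (0.00, 0.00) ✓; ZM at -120.8° ✓; |ZM| = 21.00 ✓; ∠ZMG = 136.3° ✓; |MG| = 28.80 ✓; ∠MGQ = 93.40° ✓; |GQ| = 25.40 ✓; ∠GQT = 37.70° ✓; |QT| = 12.30 ✓; ∠QTD = 55.90° ✓; |TD| = 22.00 ✗.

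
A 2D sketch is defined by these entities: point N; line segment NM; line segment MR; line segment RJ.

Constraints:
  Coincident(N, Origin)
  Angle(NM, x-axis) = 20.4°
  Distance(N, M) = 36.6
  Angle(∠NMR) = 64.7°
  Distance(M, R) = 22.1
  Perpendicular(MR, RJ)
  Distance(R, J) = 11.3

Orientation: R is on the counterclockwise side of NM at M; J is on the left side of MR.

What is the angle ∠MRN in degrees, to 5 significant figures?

78.955°

N is at the origin; NM runs at 20.4° with length 36.6, so M = 36.6·(cos 20.4°, sin 20.4°) = (34.305, 12.758). ∠NMR = 64.7°, so MR runs at 20.4° + (180° − 64.7°) = 135.70° from the x-axis; with |MR| = 22.1, R = M + 22.1·(cos 135.70°, sin 135.70°) = (18.488, 28.193). Then cos ∠MRN = RM·RN / (|RM||RN|), giving 78.955°.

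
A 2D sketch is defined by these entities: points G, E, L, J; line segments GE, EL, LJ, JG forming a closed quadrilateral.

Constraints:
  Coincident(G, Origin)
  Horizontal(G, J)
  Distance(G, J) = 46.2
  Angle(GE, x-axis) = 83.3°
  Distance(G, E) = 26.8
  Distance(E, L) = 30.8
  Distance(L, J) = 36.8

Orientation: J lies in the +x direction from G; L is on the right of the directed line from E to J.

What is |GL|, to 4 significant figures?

10.19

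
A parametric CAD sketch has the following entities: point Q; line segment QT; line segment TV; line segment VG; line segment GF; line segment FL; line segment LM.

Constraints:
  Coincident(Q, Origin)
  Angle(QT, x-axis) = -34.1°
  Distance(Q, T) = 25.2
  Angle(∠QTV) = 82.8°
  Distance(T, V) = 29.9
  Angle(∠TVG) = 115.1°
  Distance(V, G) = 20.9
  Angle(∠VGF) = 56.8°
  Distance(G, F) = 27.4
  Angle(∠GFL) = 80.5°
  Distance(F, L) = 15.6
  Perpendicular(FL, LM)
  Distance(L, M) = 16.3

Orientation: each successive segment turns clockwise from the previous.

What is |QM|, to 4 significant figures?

34.94

∠GFL = 80.5° gives FL at -58.90° from the x-axis; with |FL| = 15.6, L = (9.925, -26.29). FL is perpendicular to LM, so LM runs at -148.9°; with |LM| = 16.3, M = (-4.032, -34.71). Then |QM| = |M − Q| = 34.94.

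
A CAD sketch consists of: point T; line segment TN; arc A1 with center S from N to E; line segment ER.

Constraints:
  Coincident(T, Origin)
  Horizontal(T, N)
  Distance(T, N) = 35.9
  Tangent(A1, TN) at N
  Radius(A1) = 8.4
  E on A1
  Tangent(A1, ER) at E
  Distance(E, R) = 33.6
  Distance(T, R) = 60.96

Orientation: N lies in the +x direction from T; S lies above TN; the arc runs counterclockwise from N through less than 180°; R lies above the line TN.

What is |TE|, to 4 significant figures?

45.10

Checks: |SN| = 8.400 ✓; |SE| = 8.400 ✓; ∠(SE, ER) = 90.00° ✓; |ER| = 33.60 ✓; |TR| = 60.96 ✓.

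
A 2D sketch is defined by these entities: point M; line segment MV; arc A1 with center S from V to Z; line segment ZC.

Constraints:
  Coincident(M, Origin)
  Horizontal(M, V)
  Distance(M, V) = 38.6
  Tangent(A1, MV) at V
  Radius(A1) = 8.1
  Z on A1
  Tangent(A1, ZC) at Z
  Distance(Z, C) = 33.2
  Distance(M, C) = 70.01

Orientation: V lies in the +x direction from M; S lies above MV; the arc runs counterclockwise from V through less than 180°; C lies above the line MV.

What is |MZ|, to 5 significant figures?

45.927

Checks: M = (0.00, 0.00) ✓; |SZ| = 8.100 ✓; ∠(SZ, ZC) = 90.00° ✓; |ZC| = 33.20 ✓; |MC| = 70.01 ✓.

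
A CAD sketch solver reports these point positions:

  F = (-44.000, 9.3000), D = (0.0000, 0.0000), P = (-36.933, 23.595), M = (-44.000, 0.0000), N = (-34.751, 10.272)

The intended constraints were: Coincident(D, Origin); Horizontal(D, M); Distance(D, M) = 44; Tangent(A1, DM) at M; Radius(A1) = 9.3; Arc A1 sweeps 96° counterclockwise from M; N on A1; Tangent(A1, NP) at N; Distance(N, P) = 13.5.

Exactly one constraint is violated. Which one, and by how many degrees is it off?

Tangent(A1, NP) at N — off by 3.30°.

D = (0.00, 0.00) ✓; D.y = 0.00, M.y = 0.00 ✓; |DM| = 44.00 ✓; ∠(FM, MD) = 90.00° ✓; |FM| = 9.300 ✓; bearing(F→N) − bearing(F→M) = 96.00° ✓; |FN| = 9.300 ✓; ∠(FN, NP) = 86.70° ✗; |NP| = 13.50 ✓.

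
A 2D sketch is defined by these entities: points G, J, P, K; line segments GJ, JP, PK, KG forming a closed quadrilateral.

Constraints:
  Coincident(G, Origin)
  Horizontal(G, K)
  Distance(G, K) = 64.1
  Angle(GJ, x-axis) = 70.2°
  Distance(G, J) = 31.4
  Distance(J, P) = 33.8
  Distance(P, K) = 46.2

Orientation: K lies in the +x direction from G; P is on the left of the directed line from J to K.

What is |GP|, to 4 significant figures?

58.94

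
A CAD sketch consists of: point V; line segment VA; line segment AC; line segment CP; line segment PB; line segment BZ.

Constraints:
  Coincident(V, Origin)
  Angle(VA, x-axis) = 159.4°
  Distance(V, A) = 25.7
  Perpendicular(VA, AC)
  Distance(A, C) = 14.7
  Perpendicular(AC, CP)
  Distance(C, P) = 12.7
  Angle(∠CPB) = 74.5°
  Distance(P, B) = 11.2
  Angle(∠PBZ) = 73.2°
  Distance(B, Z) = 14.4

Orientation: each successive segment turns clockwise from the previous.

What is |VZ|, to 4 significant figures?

30.46

V is at the origin; VA runs at 159.4° with length 25.7, so A = (-24.06, 9.042). The perpendicularity gives AC at right angles to VA, so AC runs at 69.40°; with |AC| = 14.7, C = (-18.88, 22.80). AC is perpendicular to CP, so CP runs at -20.60°; with |CP| = 12.7, P = (-6.997, 18.33). ∠CPB = 74.5° gives PB at -126.1° from the x-axis; with |PB| = 11.2, B = (-13.60, 9.285). ∠PBZ = 73.2° gives BZ at 127.1° from the x-axis; with |BZ| = 14.4, Z = (-22.28, 20.77). Then |VZ| = |Z − V| = 30.46.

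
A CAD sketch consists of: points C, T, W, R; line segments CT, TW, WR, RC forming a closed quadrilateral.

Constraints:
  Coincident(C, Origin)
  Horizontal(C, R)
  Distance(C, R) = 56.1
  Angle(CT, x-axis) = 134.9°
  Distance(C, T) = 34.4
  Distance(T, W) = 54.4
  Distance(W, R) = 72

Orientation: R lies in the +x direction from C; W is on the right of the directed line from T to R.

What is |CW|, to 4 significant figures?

29.95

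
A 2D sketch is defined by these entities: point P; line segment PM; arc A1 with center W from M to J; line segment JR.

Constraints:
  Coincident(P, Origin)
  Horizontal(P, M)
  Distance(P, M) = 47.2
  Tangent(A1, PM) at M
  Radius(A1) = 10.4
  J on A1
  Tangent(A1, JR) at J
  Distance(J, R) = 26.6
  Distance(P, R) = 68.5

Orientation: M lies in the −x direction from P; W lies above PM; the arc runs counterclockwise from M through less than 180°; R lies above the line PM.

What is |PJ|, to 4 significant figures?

43.26

P is at the origin; PM is horizontal with |PM| = 47.2 and M on the −x side, so M = (-47.20, 0.000). The tangent condition forces WM to be normal to PM, so W = M + (0, 10.4) = (-47.20, 10.40). Since WJ ⟂ JR (tangency), |WR| = √(10.4² + 26.6²) = 28.56 regardless of where J sits on A1. So R lies on both circle(P, 68.5) and circle(W, 28.56); the above-PM intersection is R = (-57.66, 36.98). J is the foot of the tangent from R: J = (-39.57, 17.47).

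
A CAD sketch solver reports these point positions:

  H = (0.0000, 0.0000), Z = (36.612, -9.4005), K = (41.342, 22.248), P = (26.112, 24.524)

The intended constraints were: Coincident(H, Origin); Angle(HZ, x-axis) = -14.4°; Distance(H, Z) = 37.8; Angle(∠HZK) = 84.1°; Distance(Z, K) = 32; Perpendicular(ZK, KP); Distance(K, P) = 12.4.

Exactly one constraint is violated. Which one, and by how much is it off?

Distance(K, P) = 12.4 — off by 3.00.

H = (0.00, 0.00) ✓; HZ at -14.40° ✓; |HZ| = 37.80 ✓; ∠HZK = 84.10° ✓; |ZK| = 32.00 ✓; ∠(ZK, KP) = 90.00° ✓; |KP| = 15.40 ✗.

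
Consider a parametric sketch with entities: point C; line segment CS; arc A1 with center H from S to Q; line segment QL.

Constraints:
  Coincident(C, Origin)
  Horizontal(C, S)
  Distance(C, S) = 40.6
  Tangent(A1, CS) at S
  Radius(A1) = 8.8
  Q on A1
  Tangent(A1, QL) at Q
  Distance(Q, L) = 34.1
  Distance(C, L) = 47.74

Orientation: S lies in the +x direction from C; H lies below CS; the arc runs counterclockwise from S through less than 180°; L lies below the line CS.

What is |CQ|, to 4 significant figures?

32.74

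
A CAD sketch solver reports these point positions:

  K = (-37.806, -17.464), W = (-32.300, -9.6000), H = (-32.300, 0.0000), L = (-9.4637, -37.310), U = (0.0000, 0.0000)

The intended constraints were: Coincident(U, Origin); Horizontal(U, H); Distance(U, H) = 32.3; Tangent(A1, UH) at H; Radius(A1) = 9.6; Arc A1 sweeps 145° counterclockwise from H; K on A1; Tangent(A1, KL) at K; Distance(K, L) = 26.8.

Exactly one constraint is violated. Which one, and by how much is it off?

Distance(K, L) = 26.8 — off by 7.80.

U = (0.00, 0.00) ✓; U.y = 0.00, H.y = 0.00 ✓; |UH| = 32.30 ✓; ∠(WH, HU) = 90.00° ✓; |WH| = 9.600 ✓; bearing(W→K) − bearing(W→H) = 145.0° ✓; |WK| = 9.600 ✓; ∠(WK, KL) = 90.00° ✓; |KL| = 34.60 ✗.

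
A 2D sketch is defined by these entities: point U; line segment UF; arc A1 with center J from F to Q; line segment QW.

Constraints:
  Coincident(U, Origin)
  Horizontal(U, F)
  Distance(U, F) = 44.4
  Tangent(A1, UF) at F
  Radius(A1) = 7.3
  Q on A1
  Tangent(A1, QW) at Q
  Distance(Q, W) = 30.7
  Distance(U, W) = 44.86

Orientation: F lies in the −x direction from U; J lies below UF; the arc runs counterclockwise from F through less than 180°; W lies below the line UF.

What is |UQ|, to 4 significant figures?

51.20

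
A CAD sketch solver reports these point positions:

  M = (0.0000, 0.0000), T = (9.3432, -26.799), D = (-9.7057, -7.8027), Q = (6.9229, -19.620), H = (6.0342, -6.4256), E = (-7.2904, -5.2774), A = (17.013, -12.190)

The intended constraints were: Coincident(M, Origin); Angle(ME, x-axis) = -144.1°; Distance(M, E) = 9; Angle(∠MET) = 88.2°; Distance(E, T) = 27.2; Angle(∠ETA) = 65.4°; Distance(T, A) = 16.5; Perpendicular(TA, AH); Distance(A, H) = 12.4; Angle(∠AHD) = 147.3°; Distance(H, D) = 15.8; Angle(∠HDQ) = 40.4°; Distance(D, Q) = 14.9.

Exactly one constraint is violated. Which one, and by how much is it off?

Distance(D, Q) = 14.9 — off by 5.50.

M = (0.00, 0.00) ✓; ME at -144.1° ✓; |ME| = 9.000 ✓; ∠MET = 88.20° ✓; |ET| = 27.20 ✓; ∠ETA = 65.40° ✓; |TA| = 16.50 ✓; ∠(TA, AH) = 90.00° ✓; |AH| = 12.40 ✓; ∠AHD = 147.3° ✓; |HD| = 15.80 ✓; ∠HDQ = 40.40° ✓; |DQ| = 20.40 ✗.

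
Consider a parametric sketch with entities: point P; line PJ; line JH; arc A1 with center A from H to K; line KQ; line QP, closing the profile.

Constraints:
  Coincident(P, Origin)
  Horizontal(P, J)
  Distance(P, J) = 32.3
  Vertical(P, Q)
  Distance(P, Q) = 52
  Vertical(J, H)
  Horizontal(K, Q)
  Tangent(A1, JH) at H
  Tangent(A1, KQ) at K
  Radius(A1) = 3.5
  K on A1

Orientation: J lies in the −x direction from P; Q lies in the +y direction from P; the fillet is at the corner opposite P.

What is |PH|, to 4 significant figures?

58.27

The virtual corner opposite P is at (-32.30, 52.00). The tangent condition forces AH to be normal to JH and A1 meets KQ tangentially, so AK is at right angles to KQ, with radius 3.5, so the center A sits 3.5 in from both sides at A = (-28.80, 48.50). That places the tangent points at H = (-32.30, 48.50) on JH and K = (-28.80, 52.00) on KQ. Then |PH| = |H − P| = 58.27.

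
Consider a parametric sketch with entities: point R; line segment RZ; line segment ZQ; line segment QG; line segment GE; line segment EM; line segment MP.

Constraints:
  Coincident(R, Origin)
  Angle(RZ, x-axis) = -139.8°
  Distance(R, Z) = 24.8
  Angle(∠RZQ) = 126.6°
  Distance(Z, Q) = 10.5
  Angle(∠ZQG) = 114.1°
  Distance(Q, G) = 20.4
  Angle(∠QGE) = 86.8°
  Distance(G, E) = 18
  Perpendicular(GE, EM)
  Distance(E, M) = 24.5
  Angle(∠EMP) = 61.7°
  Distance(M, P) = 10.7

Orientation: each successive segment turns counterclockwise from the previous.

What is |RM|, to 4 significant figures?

19.50

∠QGE = 86.8° gives GE at 72.70° from the x-axis; with |GE| = 18.0, E = (6.178, -16.45). GE ⟂ EM, so EM runs at 162.7°; with |EM| = 24.5, M = (-17.21, -9.159). Then |RM| = |M − R| = 19.50.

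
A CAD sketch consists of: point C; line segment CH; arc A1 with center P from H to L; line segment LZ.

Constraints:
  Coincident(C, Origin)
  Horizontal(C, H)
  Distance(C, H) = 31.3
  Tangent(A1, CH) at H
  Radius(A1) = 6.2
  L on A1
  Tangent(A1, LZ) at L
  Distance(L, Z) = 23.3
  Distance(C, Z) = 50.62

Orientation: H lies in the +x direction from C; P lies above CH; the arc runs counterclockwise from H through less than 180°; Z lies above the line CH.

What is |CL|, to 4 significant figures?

37.66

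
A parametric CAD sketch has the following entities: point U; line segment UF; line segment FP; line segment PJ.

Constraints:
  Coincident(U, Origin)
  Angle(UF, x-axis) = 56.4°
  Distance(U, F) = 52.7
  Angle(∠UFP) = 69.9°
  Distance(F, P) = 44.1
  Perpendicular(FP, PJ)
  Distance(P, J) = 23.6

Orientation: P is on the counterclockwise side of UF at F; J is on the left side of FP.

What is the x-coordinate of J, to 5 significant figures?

-19.227

U is at the origin; UF runs at 56.4° with length 52.7, so F = 52.7·(cos 56.4°, sin 56.4°) = (29.164, 43.895). ∠UFP = 69.9°, so FP runs at 56.4° + (180° − 69.9°) = 166.50° from the x-axis; with |FP| = 44.1, P = F + 44.1·(cos 166.50°, sin 166.50°) = (-13.718, 54.190). FP is perpendicular to PJ; with |PJ| = 23.6 on the left of FP, J = P + 23.6·(-0.23345, -0.97237) = (-19.227, 31.242). So J.x = -19.227.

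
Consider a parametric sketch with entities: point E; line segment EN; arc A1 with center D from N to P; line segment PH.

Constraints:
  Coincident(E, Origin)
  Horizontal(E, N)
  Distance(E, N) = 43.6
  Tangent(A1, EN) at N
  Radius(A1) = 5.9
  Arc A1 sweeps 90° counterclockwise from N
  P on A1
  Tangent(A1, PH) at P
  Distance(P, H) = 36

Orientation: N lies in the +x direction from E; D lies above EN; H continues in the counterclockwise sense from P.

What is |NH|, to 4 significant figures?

42.31

On A1, N sits at bearing -90° from D; a 90° counterclockwise sweep puts P at bearing 0°, so P = D + 5.9·(cos 0°, sin 0°) = (49.50, 5.900). The tangent condition forces DP to be normal to PH, so PH runs along (−sin 0°, cos 0°); with |PH| = 36.0, H = (49.50, 41.90). Then |NH| = |H − N| = 42.31.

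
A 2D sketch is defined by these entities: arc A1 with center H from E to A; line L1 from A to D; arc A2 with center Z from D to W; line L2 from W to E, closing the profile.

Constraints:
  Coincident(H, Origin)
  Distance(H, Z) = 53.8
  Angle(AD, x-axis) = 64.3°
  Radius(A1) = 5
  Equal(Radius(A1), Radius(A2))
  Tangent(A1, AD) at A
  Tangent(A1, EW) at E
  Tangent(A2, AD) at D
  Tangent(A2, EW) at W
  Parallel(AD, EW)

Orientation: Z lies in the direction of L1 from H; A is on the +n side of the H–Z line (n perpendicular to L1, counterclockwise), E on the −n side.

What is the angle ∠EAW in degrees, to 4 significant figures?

79.47°

Tangency of A1 to both parallel lines with radius 5.0 puts A and E at H ± 5.0·n: A = (-4.505, 2.168), E = (4.505, -2.168). Equal radii place D and W the same way about Z: D = Z + 5.0·n = (18.83, 50.65), W = Z − 5.0·n = (27.84, 46.31). Then cos ∠EAW = AE·AW / (|AE||AW|), giving 79.47°.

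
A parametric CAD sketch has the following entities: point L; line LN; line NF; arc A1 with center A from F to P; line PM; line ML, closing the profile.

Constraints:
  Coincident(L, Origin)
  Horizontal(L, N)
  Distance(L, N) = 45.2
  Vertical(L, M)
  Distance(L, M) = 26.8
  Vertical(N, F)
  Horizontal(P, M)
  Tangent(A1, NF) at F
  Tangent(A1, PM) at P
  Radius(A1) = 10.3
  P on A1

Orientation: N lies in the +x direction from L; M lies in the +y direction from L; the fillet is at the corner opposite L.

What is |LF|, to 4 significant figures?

48.12

L is at the origin; LN is horizontal with |LN| = 45.2 and N on the +x side, so N = (45.20, 0.000). LM is vertical with |LM| = 26.8 and M on the +y side, so M = (0.000, 26.80). The virtual corner opposite L is at (45.20, 26.80). Tangency of A1 to NF means the radius AF is perpendicular to NF and since A1 is tangent to PM there, AP ⟂ PM, with radius 10.3, so the center A sits 10.3 in from both sides at A = (34.90, 16.50). That places the tangent points at F = (45.20, 16.50) on NF and P = (34.90, 26.80) on PM. Then |LF| = |F − L| = 48.12.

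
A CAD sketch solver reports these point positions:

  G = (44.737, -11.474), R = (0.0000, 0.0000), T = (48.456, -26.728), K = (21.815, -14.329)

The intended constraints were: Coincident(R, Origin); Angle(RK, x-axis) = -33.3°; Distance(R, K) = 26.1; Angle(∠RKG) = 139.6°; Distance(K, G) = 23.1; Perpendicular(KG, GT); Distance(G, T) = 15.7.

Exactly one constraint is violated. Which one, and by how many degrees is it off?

Perpendicular(KG, GT) — off by 6.60°.

R = (0.00, 0.00) ✓; RK at -33.30° ✓; |RK| = 26.10 ✓; ∠RKG = 139.6° ✓; |KG| = 23.10 ✓; ∠(KG, GT) = 83.40° ✗; |GT| = 15.70 ✓.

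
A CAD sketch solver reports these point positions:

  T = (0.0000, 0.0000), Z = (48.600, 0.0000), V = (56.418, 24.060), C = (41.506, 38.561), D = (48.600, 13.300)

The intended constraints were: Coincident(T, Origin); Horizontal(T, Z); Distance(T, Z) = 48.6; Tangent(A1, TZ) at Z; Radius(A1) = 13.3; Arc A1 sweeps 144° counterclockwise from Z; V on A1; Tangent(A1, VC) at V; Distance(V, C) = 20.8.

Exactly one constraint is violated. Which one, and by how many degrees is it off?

Tangent(A1, VC) at V — off by 8.20°.

T = (0.00, 0.00) ✓; T.y = 0.00, Z.y = 0.00 ✓; |TZ| = 48.60 ✓; ∠(DZ, ZT) = 90.00° ✓; |DZ| = 13.30 ✓; bearing(D→V) − bearing(D→Z) = 144.0° ✓; |DV| = 13.30 ✓; ∠(DV, VC) = 98.20° ✗; |VC| = 20.80 ✓.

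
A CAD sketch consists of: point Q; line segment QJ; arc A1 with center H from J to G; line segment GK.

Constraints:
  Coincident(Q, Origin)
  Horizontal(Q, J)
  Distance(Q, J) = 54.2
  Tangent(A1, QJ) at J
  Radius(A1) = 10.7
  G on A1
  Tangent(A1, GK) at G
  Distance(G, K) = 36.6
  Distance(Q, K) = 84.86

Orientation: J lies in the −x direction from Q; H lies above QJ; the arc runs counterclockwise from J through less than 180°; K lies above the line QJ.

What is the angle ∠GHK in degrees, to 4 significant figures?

73.70°

Q is at the origin; QJ is horizontal with |QJ| = 54.2 and J on the −x side, so J = (-54.20, 0.000). Tangency of A1 to QJ means the radius HJ is perpendicular to QJ, so H = J + (0, 10.7) = (-54.20, 10.70). Since HG ⟂ GK (tangency), |HK| = √(10.7² + 36.6²) = 38.13 regardless of where G sits on A1. So K lies on both circle(Q, 84.86) and circle(H, 38.13); the above-QJ intersection is K = (-72.45, 44.18). G is the foot of the tangent from K: G = (-46.62, 18.25).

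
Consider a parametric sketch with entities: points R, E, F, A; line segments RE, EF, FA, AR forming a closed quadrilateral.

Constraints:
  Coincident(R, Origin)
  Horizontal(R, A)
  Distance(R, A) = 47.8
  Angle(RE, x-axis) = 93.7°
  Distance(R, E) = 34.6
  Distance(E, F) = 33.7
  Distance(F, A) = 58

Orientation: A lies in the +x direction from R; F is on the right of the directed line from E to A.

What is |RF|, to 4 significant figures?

10.33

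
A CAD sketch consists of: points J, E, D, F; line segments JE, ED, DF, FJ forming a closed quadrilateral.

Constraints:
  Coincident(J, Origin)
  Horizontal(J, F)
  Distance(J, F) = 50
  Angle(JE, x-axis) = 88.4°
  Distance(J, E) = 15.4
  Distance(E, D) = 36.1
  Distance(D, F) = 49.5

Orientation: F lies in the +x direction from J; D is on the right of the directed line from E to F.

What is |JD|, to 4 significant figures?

21.01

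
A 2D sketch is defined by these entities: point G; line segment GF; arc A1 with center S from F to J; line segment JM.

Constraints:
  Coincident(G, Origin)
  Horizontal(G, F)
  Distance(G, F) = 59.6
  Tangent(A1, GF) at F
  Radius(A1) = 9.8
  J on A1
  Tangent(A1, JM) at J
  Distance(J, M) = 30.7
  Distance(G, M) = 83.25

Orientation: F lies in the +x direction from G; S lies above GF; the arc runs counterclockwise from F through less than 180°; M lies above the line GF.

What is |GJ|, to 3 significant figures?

69.8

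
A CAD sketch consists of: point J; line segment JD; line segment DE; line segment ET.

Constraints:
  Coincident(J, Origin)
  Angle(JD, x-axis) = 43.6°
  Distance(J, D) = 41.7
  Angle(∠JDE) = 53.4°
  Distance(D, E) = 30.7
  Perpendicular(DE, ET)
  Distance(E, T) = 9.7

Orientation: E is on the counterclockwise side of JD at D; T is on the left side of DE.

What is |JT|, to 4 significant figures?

24.48

J is at the origin; JD runs at 43.6° with length 41.7, so D = 41.7·(cos 43.6°, sin 43.6°) = (30.20, 28.76). ∠JDE = 53.4°, so DE runs at 43.6° + (180° − 53.4°) = 170.2° from the x-axis; with |DE| = 30.7, E = D + 30.7·(cos 170.2°, sin 170.2°) = (-0.05406, 33.98). DE ⟂ ET; with |ET| = 9.7 on the left of DE, T = E + 9.7·(-0.1702, -0.9854) = (-1.705, 24.42). Then |JT| = |T − J| = 24.48.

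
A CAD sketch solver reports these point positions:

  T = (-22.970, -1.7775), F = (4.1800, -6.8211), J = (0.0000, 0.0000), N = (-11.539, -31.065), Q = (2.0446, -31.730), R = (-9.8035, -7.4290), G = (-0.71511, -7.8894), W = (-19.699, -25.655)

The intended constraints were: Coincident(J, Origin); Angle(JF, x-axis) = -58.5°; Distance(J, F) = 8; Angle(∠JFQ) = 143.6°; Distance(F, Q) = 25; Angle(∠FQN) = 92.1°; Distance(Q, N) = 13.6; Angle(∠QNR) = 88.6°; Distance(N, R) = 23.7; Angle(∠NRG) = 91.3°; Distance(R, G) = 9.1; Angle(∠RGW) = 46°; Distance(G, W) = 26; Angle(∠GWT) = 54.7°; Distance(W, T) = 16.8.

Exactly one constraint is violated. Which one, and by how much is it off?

Distance(W, T) = 16.8 — off by 7.30.

J = (0.00, 0.00) ✓; JF at -58.50° ✓; |JF| = 8.000 ✓; ∠JFQ = 143.6° ✓; |FQ| = 25.00 ✓; ∠FQN = 92.10° ✓; |QN| = 13.60 ✓; ∠QNR = 88.60° ✓; |NR| = 23.70 ✓; ∠NRG = 91.30° ✓; |RG| = 9.100 ✓; ∠RGW = 46.00° ✓; |GW| = 26.00 ✓; ∠GWT = 54.70° ✓; |WT| = 24.10 ✗.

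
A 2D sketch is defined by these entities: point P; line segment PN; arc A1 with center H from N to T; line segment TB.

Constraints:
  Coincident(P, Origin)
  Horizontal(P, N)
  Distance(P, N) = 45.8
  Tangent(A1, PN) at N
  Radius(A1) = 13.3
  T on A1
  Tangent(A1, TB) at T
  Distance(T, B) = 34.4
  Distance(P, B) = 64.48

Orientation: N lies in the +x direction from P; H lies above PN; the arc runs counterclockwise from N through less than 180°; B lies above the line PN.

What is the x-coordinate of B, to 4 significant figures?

40.89

P is at the origin; P and N share the same y with |PN| = 45.8 and N on the +x side, so N = (45.80, 0.000). A1 meets PN tangentially, so HN is at right angles to PN, so H = N + (0, 13.3) = (45.80, 13.30). Since HT ⟂ TB (tangency), |HB| = √(13.3² + 34.4²) = 36.88 regardless of where T sits on A1. So B lies on both circle(P, 64.48) and circle(H, 36.88); the above-PN intersection is B = (40.89, 49.85). T is the foot of the tangent from B: T = (57.46, 19.70).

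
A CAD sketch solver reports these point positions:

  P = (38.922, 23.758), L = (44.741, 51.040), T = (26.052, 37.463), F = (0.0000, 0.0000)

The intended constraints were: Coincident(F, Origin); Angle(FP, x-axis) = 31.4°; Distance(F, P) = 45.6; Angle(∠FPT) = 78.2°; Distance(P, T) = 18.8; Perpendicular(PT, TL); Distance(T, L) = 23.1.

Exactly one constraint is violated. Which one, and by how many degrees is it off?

Perpendicular(PT, TL) — off by 7.20°.

F = (0.00, 0.00) ✓; FP at 31.40° ✓; |FP| = 45.60 ✓; ∠FPT = 78.20° ✓; |PT| = 18.80 ✓; ∠(PT, TL) = 97.20° ✗; |TL| = 23.10 ✓.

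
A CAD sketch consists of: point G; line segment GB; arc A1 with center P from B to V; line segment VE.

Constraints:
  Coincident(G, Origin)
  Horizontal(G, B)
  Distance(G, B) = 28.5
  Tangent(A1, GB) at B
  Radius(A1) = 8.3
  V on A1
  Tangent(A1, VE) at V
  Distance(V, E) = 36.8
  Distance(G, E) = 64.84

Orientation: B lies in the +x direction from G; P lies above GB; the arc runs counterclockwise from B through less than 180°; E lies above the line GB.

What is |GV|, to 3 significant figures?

36.0

Checks: |PV| = 8.300 ✓; ∠(PV, VE) = 90.00° ✓; |VE| = 36.80 ✓; |GE| = 64.84 ✓.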